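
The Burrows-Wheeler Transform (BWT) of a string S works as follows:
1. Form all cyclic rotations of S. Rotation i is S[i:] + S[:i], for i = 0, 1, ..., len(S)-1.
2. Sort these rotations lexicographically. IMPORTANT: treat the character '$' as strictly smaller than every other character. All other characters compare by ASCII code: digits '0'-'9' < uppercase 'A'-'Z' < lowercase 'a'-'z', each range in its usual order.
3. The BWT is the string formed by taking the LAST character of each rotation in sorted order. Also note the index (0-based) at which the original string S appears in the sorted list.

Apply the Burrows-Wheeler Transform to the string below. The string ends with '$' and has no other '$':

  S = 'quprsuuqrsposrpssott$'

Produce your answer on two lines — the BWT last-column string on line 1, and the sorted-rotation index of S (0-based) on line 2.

All 21 rotations (rotation i = S[i:]+S[:i]):
  rot[0] = quprsuuqrsposrpssott$
  rot[1] = uprsuuqrsposrpssott$q
  rot[2] = prsuuqrsposrpssott$qu
  rot[3] = rsuuqrsposrpssott$qup
  rot[4] = suuqrsposrpssott$qupr
  rot[5] = uuqrsposrpssott$quprs
  rot[6] = uqrsposrpssott$quprsu
  rot[7] = qrsposrpssott$quprsuu
  rot[8] = rsposrpssott$quprsuuq
  rot[9] = sposrpssott$quprsuuqr
  rot[10] = posrpssott$quprsuuqrs
  rot[11] = osrpssott$quprsuuqrsp
  rot[12] = srpssott$quprsuuqrspo
  rot[13] = rpssott$quprsuuqrspos
  rot[14] = pssott$quprsuuqrsposr
  rot[15] = ssott$quprsuuqrsposrp
  rot[16] = sott$quprsuuqrsposrps
  rot[17] = ott$quprsuuqrsposrpss
  rot[18] = tt$quprsuuqrsposrpsso
  rot[19] = t$quprsuuqrsposrpssot
  rot[20] = $quprsuuqrsposrpssott
Sorted (with $ < everything):
  sorted[0] = $quprsuuqrsposrpssott  (last char: 't')
  sorted[1] = osrpssott$quprsuuqrsp  (last char: 'p')
  sorted[2] = ott$quprsuuqrsposrpss  (last char: 's')
  sorted[3] = posrpssott$quprsuuqrs  (last char: 's')
  sorted[4] = prsuuqrsposrpssott$qu  (last char: 'u')
  sorted[5] = pssott$quprsuuqrsposr  (last char: 'r')
  sorted[6] = qrsposrpssott$quprsuu  (last char: 'u')
  sorted[7] = quprsuuqrsposrpssott$  (last char: '$')
  sorted[8] = rpssott$quprsuuqrspos  (last char: 's')
  sorted[9] = rsposrpssott$quprsuuq  (last char: 'q')
  sorted[10] = rsuuqrsposrpssott$qup  (last char: 'p')
  sorted[11] = sott$quprsuuqrsposrps  (last char: 's')
  sorted[12] = sposrpssott$quprsuuqr  (last char: 'r')
  sorted[13] = srpssott$quprsuuqrspo  (last char: 'o')
  sorted[14] = ssott$quprsuuqrsposrp  (last char: 'p')
  sorted[15] = suuqrsposrpssott$qupr  (last char: 'r')
  sorted[16] = t$quprsuuqrsposrpssot  (last char: 't')
  sorted[17] = tt$quprsuuqrsposrpsso  (last char: 'o')
  sorted[18] = uprsuuqrsposrpssott$q  (last char: 'q')
  sorted[19] = uqrsposrpssott$quprsu  (last char: 'u')
  sorted[20] = uuqrsposrpssott$quprs  (last char: 's')
Last column: tpssuru$sqpsroprtoqus
Original string S is at sorted index 7

Answer: tpssuru$sqpsroprtoqus
7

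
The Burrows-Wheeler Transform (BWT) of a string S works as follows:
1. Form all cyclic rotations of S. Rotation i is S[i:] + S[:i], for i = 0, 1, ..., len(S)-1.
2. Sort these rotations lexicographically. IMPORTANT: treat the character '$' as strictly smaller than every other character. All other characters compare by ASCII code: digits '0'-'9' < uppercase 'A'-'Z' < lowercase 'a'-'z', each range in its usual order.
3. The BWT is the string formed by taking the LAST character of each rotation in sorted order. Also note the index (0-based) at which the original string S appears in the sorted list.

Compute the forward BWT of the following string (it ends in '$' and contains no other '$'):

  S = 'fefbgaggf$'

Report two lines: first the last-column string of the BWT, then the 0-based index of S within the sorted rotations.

All 10 rotations (rotation i = S[i:]+S[:i]):
  rot[0] = fefbgaggf$
  rot[1] = efbgaggf$f
  rot[2] = fbgaggf$fe
  rot[3] = bgaggf$fef
  rot[4] = gaggf$fefb
  rot[5] = aggf$fefbg
  rot[6] = ggf$fefbga
  rot[7] = gf$fefbgag
  rot[8] = f$fefbgagg
  rot[9] = $fefbgaggf
Sorted (with $ < everything):
  sorted[0] = $fefbgaggf  (last char: 'f')
  sorted[1] = aggf$fefbg  (last char: 'g')
  sorted[2] = bgaggf$fef  (last char: 'f')
  sorted[3] = efbgaggf$f  (last char: 'f')
  sorted[4] = f$fefbgagg  (last char: 'g')
  sorted[5] = fbgaggf$fe  (last char: 'e')
  sorted[6] = fefbgaggf$  (last char: '$')
  sorted[7] = gaggf$fefb  (last char: 'b')
  sorted[8] = gf$fefbgag  (last char: 'g')
  sorted[9] = ggf$fefbga  (last char: 'a')
Last column: fgffge$bga
Original string S is at sorted index 6

Answer: fgffge$bga
6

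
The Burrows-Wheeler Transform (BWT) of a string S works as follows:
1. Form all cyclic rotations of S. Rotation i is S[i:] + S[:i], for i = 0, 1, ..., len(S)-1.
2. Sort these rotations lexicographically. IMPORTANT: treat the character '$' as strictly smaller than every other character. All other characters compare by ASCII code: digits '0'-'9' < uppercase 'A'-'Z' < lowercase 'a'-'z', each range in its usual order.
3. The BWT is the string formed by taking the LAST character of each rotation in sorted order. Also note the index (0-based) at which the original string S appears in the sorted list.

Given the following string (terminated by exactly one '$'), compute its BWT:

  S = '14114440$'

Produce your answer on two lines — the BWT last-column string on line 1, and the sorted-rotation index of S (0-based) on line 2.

Answer: 044$14141
3

Derivation:
All 9 rotations (rotation i = S[i:]+S[:i]):
  rot[0] = 14114440$
  rot[1] = 4114440$1
  rot[2] = 114440$14
  rot[3] = 14440$141
  rot[4] = 4440$1411
  rot[5] = 440$14114
  rot[6] = 40$141144
  rot[7] = 0$1411444
  rot[8] = $14114440
Sorted (with $ < everything):
  sorted[0] = $14114440  (last char: '0')
  sorted[1] = 0$1411444  (last char: '4')
  sorted[2] = 114440$14  (last char: '4')
  sorted[3] = 14114440$  (last char: '$')
  sorted[4] = 14440$141  (last char: '1')
  sorted[5] = 40$141144  (last char: '4')
  sorted[6] = 4114440$1  (last char: '1')
  sorted[7] = 440$14114  (last char: '4')
  sorted[8] = 4440$1411  (last char: '1')
Last column: 044$14141
Original string S is at sorted index 3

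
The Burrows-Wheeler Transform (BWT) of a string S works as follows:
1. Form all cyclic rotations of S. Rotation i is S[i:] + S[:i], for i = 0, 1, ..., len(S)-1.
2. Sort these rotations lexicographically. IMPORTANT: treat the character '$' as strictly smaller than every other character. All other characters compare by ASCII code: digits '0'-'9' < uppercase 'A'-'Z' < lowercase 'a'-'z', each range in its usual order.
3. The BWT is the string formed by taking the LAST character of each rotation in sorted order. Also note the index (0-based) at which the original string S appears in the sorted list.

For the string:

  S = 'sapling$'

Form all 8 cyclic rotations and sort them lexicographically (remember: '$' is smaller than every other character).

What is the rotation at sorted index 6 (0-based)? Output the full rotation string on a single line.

All 8 rotations (rotation i = S[i:]+S[:i]):
  rot[0] = sapling$
  rot[1] = apling$s
  rot[2] = pling$sa
  rot[3] = ling$sap
  rot[4] = ing$sapl
  rot[5] = ng$sapli
  rot[6] = g$saplin
  rot[7] = $sapling
Sorted (with $ < everything):
  sorted[0] = $sapling
  sorted[1] = apling$s
  sorted[2] = g$saplin
  sorted[3] = ing$sapl
  sorted[4] = ling$sap
  sorted[5] = ng$sapli
  sorted[6] = pling$sa
  sorted[7] = sapling$
sorted[6] = pling$sa

Answer: pling$sa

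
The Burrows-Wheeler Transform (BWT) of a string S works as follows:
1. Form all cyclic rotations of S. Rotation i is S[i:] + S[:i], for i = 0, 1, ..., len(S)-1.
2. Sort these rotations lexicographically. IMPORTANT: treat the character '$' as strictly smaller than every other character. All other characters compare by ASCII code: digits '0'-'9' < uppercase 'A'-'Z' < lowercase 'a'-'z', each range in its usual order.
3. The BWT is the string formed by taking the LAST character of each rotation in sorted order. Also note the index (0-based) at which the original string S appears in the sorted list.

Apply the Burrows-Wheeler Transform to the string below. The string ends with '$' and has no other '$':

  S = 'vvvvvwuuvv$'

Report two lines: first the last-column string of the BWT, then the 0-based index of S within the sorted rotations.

All 11 rotations (rotation i = S[i:]+S[:i]):
  rot[0] = vvvvvwuuvv$
  rot[1] = vvvvwuuvv$v
  rot[2] = vvvwuuvv$vv
  rot[3] = vvwuuvv$vvv
  rot[4] = vwuuvv$vvvv
  rot[5] = wuuvv$vvvvv
  rot[6] = uuvv$vvvvvw
  rot[7] = uvv$vvvvvwu
  rot[8] = vv$vvvvvwuu
  rot[9] = v$vvvvvwuuv
  rot[10] = $vvvvvwuuvv
Sorted (with $ < everything):
  sorted[0] = $vvvvvwuuvv  (last char: 'v')
  sorted[1] = uuvv$vvvvvw  (last char: 'w')
  sorted[2] = uvv$vvvvvwu  (last char: 'u')
  sorted[3] = v$vvvvvwuuv  (last char: 'v')
  sorted[4] = vv$vvvvvwuu  (last char: 'u')
  sorted[5] = vvvvvwuuvv$  (last char: '$')
  sorted[6] = vvvvwuuvv$v  (last char: 'v')
  sorted[7] = vvvwuuvv$vv  (last char: 'v')
  sorted[8] = vvwuuvv$vvv  (last char: 'v')
  sorted[9] = vwuuvv$vvvv  (last char: 'v')
  sorted[10] = wuuvv$vvvvv  (last char: 'v')
Last column: vwuvu$vvvvv
Original string S is at sorted index 5

Answer: vwuvu$vvvvv
5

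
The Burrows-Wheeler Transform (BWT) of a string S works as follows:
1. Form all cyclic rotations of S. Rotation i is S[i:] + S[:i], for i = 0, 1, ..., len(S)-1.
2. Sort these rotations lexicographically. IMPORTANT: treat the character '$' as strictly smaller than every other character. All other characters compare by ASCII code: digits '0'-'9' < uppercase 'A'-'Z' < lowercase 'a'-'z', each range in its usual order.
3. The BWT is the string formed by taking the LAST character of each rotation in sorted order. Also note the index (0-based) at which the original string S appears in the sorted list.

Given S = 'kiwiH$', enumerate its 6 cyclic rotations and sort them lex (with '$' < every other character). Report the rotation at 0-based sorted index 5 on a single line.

Answer: wiH$ki

Derivation:
All 6 rotations (rotation i = S[i:]+S[:i]):
  rot[0] = kiwiH$
  rot[1] = iwiH$k
  rot[2] = wiH$ki
  rot[3] = iH$kiw
  rot[4] = H$kiwi
  rot[5] = $kiwiH
Sorted (with $ < everything):
  sorted[0] = $kiwiH
  sorted[1] = H$kiwi
  sorted[2] = iH$kiw
  sorted[3] = iwiH$k
  sorted[4] = kiwiH$
  sorted[5] = wiH$ki
sorted[5] = wiH$ki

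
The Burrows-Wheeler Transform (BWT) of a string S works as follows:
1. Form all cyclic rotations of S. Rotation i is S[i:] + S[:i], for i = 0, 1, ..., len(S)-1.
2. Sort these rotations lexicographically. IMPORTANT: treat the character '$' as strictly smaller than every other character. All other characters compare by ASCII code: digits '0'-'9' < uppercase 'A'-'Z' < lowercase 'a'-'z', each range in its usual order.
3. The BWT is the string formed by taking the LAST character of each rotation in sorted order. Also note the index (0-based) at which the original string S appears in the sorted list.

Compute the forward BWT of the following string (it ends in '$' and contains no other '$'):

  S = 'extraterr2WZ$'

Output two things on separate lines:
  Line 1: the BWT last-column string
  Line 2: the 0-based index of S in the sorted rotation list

All 13 rotations (rotation i = S[i:]+S[:i]):
  rot[0] = extraterr2WZ$
  rot[1] = xtraterr2WZ$e
  rot[2] = traterr2WZ$ex
  rot[3] = raterr2WZ$ext
  rot[4] = aterr2WZ$extr
  rot[5] = terr2WZ$extra
  rot[6] = err2WZ$extrat
  rot[7] = rr2WZ$extrate
  rot[8] = r2WZ$extrater
  rot[9] = 2WZ$extraterr
  rot[10] = WZ$extraterr2
  rot[11] = Z$extraterr2W
  rot[12] = $extraterr2WZ
Sorted (with $ < everything):
  sorted[0] = $extraterr2WZ  (last char: 'Z')
  sorted[1] = 2WZ$extraterr  (last char: 'r')
  sorted[2] = WZ$extraterr2  (last char: '2')
  sorted[3] = Z$extraterr2W  (last char: 'W')
  sorted[4] = aterr2WZ$extr  (last char: 'r')
  sorted[5] = err2WZ$extrat  (last char: 't')
  sorted[6] = extraterr2WZ$  (last char: '$')
  sorted[7] = r2WZ$extrater  (last char: 'r')
  sorted[8] = raterr2WZ$ext  (last char: 't')
  sorted[9] = rr2WZ$extrate  (last char: 'e')
  sorted[10] = terr2WZ$extra  (last char: 'a')
  sorted[11] = traterr2WZ$ex  (last char: 'x')
  sorted[12] = xtraterr2WZ$e  (last char: 'e')
Last column: Zr2Wrt$rteaxe
Original string S is at sorted index 6

Answer: Zr2Wrt$rteaxe
6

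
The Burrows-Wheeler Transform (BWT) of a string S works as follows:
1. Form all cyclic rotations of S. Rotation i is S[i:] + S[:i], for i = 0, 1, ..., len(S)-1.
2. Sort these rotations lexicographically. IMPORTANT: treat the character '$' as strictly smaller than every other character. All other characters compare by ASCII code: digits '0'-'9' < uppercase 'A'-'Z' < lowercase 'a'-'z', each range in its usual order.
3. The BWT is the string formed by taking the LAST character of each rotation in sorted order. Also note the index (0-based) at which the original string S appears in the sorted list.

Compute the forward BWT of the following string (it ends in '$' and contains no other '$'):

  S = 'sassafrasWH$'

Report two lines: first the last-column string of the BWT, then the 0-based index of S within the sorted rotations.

All 12 rotations (rotation i = S[i:]+S[:i]):
  rot[0] = sassafrasWH$
  rot[1] = assafrasWH$s
  rot[2] = ssafrasWH$sa
  rot[3] = safrasWH$sas
  rot[4] = afrasWH$sass
  rot[5] = frasWH$sassa
  rot[6] = rasWH$sassaf
  rot[7] = asWH$sassafr
  rot[8] = sWH$sassafra
  rot[9] = WH$sassafras
  rot[10] = H$sassafrasW
  rot[11] = $sassafrasWH
Sorted (with $ < everything):
  sorted[0] = $sassafrasWH  (last char: 'H')
  sorted[1] = H$sassafrasW  (last char: 'W')
  sorted[2] = WH$sassafras  (last char: 's')
  sorted[3] = afrasWH$sass  (last char: 's')
  sorted[4] = asWH$sassafr  (last char: 'r')
  sorted[5] = assafrasWH$s  (last char: 's')
  sorted[6] = frasWH$sassa  (last char: 'a')
  sorted[7] = rasWH$sassaf  (last char: 'f')
  sorted[8] = sWH$sassafra  (last char: 'a')
  sorted[9] = safrasWH$sas  (last char: 's')
  sorted[10] = sassafrasWH$  (last char: '$')
  sorted[11] = ssafrasWH$sa  (last char: 'a')
Last column: HWssrsafas$a
Original string S is at sorted index 10

Answer: HWssrsafas$a
10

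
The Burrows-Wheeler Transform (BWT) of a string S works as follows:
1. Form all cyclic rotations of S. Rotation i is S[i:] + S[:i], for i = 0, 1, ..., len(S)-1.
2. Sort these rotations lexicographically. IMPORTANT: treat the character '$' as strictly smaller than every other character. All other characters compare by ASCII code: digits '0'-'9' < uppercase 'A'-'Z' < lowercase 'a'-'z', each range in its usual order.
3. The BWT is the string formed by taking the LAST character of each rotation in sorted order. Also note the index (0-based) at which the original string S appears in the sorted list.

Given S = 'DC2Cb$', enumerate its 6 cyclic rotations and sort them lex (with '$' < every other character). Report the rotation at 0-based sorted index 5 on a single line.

Answer: b$DC2C

Derivation:
All 6 rotations (rotation i = S[i:]+S[:i]):
  rot[0] = DC2Cb$
  rot[1] = C2Cb$D
  rot[2] = 2Cb$DC
  rot[3] = Cb$DC2
  rot[4] = b$DC2C
  rot[5] = $DC2Cb
Sorted (with $ < everything):
  sorted[0] = $DC2Cb
  sorted[1] = 2Cb$DC
  sorted[2] = C2Cb$D
  sorted[3] = Cb$DC2
  sorted[4] = DC2Cb$
  sorted[5] = b$DC2C
sorted[5] = b$DC2C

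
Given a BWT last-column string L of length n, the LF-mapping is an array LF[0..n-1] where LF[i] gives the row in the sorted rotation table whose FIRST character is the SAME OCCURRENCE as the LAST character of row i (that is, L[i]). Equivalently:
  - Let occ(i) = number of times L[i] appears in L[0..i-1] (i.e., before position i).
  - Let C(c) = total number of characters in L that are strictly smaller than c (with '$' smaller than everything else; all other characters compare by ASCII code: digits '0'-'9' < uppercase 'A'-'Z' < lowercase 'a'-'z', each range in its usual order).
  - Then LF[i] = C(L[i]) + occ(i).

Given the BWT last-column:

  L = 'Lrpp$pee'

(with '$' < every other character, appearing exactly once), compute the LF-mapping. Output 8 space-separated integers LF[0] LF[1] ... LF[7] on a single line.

Char counts: '$':1, 'L':1, 'e':2, 'p':3, 'r':1
C (first-col start): C('$')=0, C('L')=1, C('e')=2, C('p')=4, C('r')=7
L[0]='L': occ=0, LF[0]=C('L')+0=1+0=1
L[1]='r': occ=0, LF[1]=C('r')+0=7+0=7
L[2]='p': occ=0, LF[2]=C('p')+0=4+0=4
L[3]='p': occ=1, LF[3]=C('p')+1=4+1=5
L[4]='$': occ=0, LF[4]=C('$')+0=0+0=0
L[5]='p': occ=2, LF[5]=C('p')+2=4+2=6
L[6]='e': occ=0, LF[6]=C('e')+0=2+0=2
L[7]='e': occ=1, LF[7]=C('e')+1=2+1=3

Answer: 1 7 4 5 0 6 2 3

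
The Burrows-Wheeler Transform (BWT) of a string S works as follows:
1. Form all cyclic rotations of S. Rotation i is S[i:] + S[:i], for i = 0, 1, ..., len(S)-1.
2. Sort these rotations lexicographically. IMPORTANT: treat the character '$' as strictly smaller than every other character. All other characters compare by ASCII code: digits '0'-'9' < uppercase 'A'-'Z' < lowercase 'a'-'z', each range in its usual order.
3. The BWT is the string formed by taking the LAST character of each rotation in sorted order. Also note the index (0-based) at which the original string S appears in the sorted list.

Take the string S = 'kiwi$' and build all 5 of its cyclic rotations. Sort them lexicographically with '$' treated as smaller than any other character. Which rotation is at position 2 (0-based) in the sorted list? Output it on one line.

Answer: iwi$k

Derivation:
All 5 rotations (rotation i = S[i:]+S[:i]):
  rot[0] = kiwi$
  rot[1] = iwi$k
  rot[2] = wi$ki
  rot[3] = i$kiw
  rot[4] = $kiwi
Sorted (with $ < everything):
  sorted[0] = $kiwi
  sorted[1] = i$kiw
  sorted[2] = iwi$k
  sorted[3] = kiwi$
  sorted[4] = wi$ki
sorted[2] = iwi$k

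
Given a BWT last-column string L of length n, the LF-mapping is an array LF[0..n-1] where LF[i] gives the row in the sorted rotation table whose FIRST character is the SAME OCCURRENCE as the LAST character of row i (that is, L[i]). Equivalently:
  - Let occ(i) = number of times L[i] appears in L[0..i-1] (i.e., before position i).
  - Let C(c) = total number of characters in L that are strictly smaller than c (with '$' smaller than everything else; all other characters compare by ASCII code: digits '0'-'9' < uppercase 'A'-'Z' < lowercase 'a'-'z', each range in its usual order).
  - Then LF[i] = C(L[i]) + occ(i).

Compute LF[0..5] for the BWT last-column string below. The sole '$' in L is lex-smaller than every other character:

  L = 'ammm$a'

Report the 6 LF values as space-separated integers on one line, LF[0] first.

Answer: 1 3 4 5 0 2

Derivation:
Char counts: '$':1, 'a':2, 'm':3
C (first-col start): C('$')=0, C('a')=1, C('m')=3
L[0]='a': occ=0, LF[0]=C('a')+0=1+0=1
L[1]='m': occ=0, LF[1]=C('m')+0=3+0=3
L[2]='m': occ=1, LF[2]=C('m')+1=3+1=4
L[3]='m': occ=2, LF[3]=C('m')+2=3+2=5
L[4]='$': occ=0, LF[4]=C('$')+0=0+0=0
L[5]='a': occ=1, LF[5]=C('a')+1=1+1=2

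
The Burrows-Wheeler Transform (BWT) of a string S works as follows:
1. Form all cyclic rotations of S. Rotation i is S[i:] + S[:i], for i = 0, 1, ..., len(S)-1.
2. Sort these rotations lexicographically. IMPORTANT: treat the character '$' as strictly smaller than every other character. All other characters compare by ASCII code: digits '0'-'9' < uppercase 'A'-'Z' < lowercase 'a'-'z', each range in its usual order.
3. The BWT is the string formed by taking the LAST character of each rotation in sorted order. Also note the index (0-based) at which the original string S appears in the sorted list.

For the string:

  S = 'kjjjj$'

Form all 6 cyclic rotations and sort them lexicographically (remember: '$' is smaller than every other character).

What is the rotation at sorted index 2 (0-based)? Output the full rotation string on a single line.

All 6 rotations (rotation i = S[i:]+S[:i]):
  rot[0] = kjjjj$
  rot[1] = jjjj$k
  rot[2] = jjj$kj
  rot[3] = jj$kjj
  rot[4] = j$kjjj
  rot[5] = $kjjjj
Sorted (with $ < everything):
  sorted[0] = $kjjjj
  sorted[1] = j$kjjj
  sorted[2] = jj$kjj
  sorted[3] = jjj$kj
  sorted[4] = jjjj$k
  sorted[5] = kjjjj$
sorted[2] = jj$kjj

Answer: jj$kjj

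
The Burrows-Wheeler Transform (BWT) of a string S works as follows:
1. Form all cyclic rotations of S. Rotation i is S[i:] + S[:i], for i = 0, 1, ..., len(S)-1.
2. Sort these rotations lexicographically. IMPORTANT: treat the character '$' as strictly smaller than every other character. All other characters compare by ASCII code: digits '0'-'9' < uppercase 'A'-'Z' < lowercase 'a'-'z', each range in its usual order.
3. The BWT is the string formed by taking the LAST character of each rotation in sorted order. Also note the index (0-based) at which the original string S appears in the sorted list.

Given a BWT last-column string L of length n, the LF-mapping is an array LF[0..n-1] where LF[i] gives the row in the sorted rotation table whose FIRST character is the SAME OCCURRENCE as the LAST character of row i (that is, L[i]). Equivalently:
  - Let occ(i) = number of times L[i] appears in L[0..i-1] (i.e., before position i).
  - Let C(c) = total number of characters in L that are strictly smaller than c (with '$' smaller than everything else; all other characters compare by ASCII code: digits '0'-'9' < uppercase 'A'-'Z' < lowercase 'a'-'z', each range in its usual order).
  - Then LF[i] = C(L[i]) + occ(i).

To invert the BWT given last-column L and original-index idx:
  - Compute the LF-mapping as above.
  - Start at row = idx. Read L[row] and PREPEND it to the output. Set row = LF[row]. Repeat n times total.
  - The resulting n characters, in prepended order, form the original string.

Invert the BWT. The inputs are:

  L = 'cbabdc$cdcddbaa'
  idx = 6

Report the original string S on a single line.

LF mapping: 7 4 1 5 11 8 0 9 12 10 13 14 6 2 3
Walk LF starting at row 6, prepending L[row]:
  step 1: row=6, L[6]='$', prepend. Next row=LF[6]=0
  step 2: row=0, L[0]='c', prepend. Next row=LF[0]=7
  step 3: row=7, L[7]='c', prepend. Next row=LF[7]=9
  step 4: row=9, L[9]='c', prepend. Next row=LF[9]=10
  step 5: row=10, L[10]='d', prepend. Next row=LF[10]=13
  step 6: row=13, L[13]='a', prepend. Next row=LF[13]=2
  step 7: row=2, L[2]='a', prepend. Next row=LF[2]=1
  step 8: row=1, L[1]='b', prepend. Next row=LF[1]=4
  step 9: row=4, L[4]='d', prepend. Next row=LF[4]=11
  step 10: row=11, L[11]='d', prepend. Next row=LF[11]=14
  step 11: row=14, L[14]='a', prepend. Next row=LF[14]=3
  step 12: row=3, L[3]='b', prepend. Next row=LF[3]=5
  step 13: row=5, L[5]='c', prepend. Next row=LF[5]=8
  step 14: row=8, L[8]='d', prepend. Next row=LF[8]=12
  step 15: row=12, L[12]='b', prepend. Next row=LF[12]=6
Reversed output: bdcbaddbaadccc$

Answer: bdcbaddbaadccc$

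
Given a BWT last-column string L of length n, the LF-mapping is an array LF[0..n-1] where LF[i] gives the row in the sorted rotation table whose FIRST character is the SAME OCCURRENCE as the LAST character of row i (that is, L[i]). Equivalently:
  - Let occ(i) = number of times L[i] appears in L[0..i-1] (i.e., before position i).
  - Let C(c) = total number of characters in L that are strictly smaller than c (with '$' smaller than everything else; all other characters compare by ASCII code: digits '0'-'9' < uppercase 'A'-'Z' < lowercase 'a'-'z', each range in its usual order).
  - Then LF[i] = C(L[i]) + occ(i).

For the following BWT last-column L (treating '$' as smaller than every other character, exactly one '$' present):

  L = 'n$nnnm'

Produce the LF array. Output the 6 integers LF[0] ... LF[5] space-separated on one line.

Char counts: '$':1, 'm':1, 'n':4
C (first-col start): C('$')=0, C('m')=1, C('n')=2
L[0]='n': occ=0, LF[0]=C('n')+0=2+0=2
L[1]='$': occ=0, LF[1]=C('$')+0=0+0=0
L[2]='n': occ=1, LF[2]=C('n')+1=2+1=3
L[3]='n': occ=2, LF[3]=C('n')+2=2+2=4
L[4]='n': occ=3, LF[4]=C('n')+3=2+3=5
L[5]='m': occ=0, LF[5]=C('m')+0=1+0=1

Answer: 2 0 3 4 5 1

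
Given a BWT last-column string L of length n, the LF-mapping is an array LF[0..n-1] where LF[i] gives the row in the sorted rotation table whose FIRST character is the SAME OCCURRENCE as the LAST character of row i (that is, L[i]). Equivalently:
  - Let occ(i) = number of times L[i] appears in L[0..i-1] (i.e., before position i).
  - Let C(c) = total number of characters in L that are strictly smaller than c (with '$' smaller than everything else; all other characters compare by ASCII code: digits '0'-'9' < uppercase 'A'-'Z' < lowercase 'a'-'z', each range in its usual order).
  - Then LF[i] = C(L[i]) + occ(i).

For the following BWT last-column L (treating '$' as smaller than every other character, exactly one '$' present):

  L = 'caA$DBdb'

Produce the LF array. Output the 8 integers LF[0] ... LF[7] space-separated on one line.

Char counts: '$':1, 'A':1, 'B':1, 'D':1, 'a':1, 'b':1, 'c':1, 'd':1
C (first-col start): C('$')=0, C('A')=1, C('B')=2, C('D')=3, C('a')=4, C('b')=5, C('c')=6, C('d')=7
L[0]='c': occ=0, LF[0]=C('c')+0=6+0=6
L[1]='a': occ=0, LF[1]=C('a')+0=4+0=4
L[2]='A': occ=0, LF[2]=C('A')+0=1+0=1
L[3]='$': occ=0, LF[3]=C('$')+0=0+0=0
L[4]='D': occ=0, LF[4]=C('D')+0=3+0=3
L[5]='B': occ=0, LF[5]=C('B')+0=2+0=2
L[6]='d': occ=0, LF[6]=C('d')+0=7+0=7
L[7]='b': occ=0, LF[7]=C('b')+0=5+0=5

Answer: 6 4 1 0 3 2 7 5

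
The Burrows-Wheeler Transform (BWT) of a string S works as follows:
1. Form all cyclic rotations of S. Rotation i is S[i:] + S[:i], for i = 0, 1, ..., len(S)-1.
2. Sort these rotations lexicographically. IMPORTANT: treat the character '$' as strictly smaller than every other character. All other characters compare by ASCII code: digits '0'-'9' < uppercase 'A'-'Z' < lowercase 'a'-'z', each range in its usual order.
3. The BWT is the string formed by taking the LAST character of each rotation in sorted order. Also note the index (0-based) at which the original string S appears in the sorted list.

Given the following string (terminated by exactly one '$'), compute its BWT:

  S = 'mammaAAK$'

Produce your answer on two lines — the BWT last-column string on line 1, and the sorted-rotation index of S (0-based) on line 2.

All 9 rotations (rotation i = S[i:]+S[:i]):
  rot[0] = mammaAAK$
  rot[1] = ammaAAK$m
  rot[2] = mmaAAK$ma
  rot[3] = maAAK$mam
  rot[4] = aAAK$mamm
  rot[5] = AAK$mamma
  rot[6] = AK$mammaA
  rot[7] = K$mammaAA
  rot[8] = $mammaAAK
Sorted (with $ < everything):
  sorted[0] = $mammaAAK  (last char: 'K')
  sorted[1] = AAK$mamma  (last char: 'a')
  sorted[2] = AK$mammaA  (last char: 'A')
  sorted[3] = K$mammaAA  (last char: 'A')
  sorted[4] = aAAK$mamm  (last char: 'm')
  sorted[5] = ammaAAK$m  (last char: 'm')
  sorted[6] = maAAK$mam  (last char: 'm')
  sorted[7] = mammaAAK$  (last char: '$')
  sorted[8] = mmaAAK$ma  (last char: 'a')
Last column: KaAAmmm$a
Original string S is at sorted index 7

Answer: KaAAmmm$a
7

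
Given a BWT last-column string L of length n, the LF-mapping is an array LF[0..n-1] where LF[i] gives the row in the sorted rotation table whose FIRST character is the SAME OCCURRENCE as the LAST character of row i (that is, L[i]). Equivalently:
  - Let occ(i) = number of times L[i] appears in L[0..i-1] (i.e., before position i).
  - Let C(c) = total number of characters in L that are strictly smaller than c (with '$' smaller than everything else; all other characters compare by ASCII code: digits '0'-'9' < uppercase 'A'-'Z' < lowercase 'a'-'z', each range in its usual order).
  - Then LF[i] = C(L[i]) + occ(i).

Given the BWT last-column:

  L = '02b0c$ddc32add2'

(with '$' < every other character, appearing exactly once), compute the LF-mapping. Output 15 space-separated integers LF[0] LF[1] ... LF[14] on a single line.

Answer: 1 3 8 2 9 0 11 12 10 6 4 7 13 14 5

Derivation:
Char counts: '$':1, '0':2, '2':3, '3':1, 'a':1, 'b':1, 'c':2, 'd':4
C (first-col start): C('$')=0, C('0')=1, C('2')=3, C('3')=6, C('a')=7, C('b')=8, C('c')=9, C('d')=11
L[0]='0': occ=0, LF[0]=C('0')+0=1+0=1
L[1]='2': occ=0, LF[1]=C('2')+0=3+0=3
L[2]='b': occ=0, LF[2]=C('b')+0=8+0=8
L[3]='0': occ=1, LF[3]=C('0')+1=1+1=2
L[4]='c': occ=0, LF[4]=C('c')+0=9+0=9
L[5]='$': occ=0, LF[5]=C('$')+0=0+0=0
L[6]='d': occ=0, LF[6]=C('d')+0=11+0=11
L[7]='d': occ=1, LF[7]=C('d')+1=11+1=12
L[8]='c': occ=1, LF[8]=C('c')+1=9+1=10
L[9]='3': occ=0, LF[9]=C('3')+0=6+0=6
L[10]='2': occ=1, LF[10]=C('2')+1=3+1=4
L[11]='a': occ=0, LF[11]=C('a')+0=7+0=7
L[12]='d': occ=2, LF[12]=C('d')+2=11+2=13
L[13]='d': occ=3, LF[13]=C('d')+3=11+3=14
L[14]='2': occ=2, LF[14]=C('2')+2=3+2=5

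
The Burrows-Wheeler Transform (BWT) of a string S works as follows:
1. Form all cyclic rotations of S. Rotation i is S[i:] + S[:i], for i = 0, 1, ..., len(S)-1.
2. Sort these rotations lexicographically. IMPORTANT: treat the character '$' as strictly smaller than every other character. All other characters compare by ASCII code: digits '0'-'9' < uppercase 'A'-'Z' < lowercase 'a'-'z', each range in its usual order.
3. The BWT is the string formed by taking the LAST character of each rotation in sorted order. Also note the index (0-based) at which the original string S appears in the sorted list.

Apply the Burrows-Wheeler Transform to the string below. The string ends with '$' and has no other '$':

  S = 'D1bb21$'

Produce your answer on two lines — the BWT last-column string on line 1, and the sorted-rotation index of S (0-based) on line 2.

Answer: 12Db$b1
4

Derivation:
All 7 rotations (rotation i = S[i:]+S[:i]):
  rot[0] = D1bb21$
  rot[1] = 1bb21$D
  rot[2] = bb21$D1
  rot[3] = b21$D1b
  rot[4] = 21$D1bb
  rot[5] = 1$D1bb2
  rot[6] = $D1bb21
Sorted (with $ < everything):
  sorted[0] = $D1bb21  (last char: '1')
  sorted[1] = 1$D1bb2  (last char: '2')
  sorted[2] = 1bb21$D  (last char: 'D')
  sorted[3] = 21$D1bb  (last char: 'b')
  sorted[4] = D1bb21$  (last char: '$')
  sorted[5] = b21$D1b  (last char: 'b')
  sorted[6] = bb21$D1  (last char: '1')
Last column: 12Db$b1
Original string S is at sorted index 4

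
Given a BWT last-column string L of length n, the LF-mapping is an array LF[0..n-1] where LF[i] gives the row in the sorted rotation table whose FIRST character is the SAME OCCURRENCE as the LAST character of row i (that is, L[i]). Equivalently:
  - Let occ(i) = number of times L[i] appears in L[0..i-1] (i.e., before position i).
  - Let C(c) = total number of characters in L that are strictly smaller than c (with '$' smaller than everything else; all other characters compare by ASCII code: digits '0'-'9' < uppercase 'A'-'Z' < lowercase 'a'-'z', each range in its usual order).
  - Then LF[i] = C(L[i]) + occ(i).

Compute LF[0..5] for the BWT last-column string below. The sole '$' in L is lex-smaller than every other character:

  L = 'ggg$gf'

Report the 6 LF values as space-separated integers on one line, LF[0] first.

Answer: 2 3 4 0 5 1

Derivation:
Char counts: '$':1, 'f':1, 'g':4
C (first-col start): C('$')=0, C('f')=1, C('g')=2
L[0]='g': occ=0, LF[0]=C('g')+0=2+0=2
L[1]='g': occ=1, LF[1]=C('g')+1=2+1=3
L[2]='g': occ=2, LF[2]=C('g')+2=2+2=4
L[3]='$': occ=0, LF[3]=C('$')+0=0+0=0
L[4]='g': occ=3, LF[4]=C('g')+3=2+3=5
L[5]='f': occ=0, LF[5]=C('f')+0=1+0=1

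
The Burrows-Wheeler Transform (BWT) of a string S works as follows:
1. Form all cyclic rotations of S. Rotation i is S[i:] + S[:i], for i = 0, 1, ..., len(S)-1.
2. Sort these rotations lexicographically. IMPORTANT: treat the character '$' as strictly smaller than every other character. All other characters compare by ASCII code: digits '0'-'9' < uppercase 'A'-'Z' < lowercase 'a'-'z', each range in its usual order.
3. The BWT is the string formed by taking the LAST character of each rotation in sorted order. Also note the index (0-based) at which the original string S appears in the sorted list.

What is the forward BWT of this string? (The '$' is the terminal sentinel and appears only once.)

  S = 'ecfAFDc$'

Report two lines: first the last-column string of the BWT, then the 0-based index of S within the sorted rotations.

All 8 rotations (rotation i = S[i:]+S[:i]):
  rot[0] = ecfAFDc$
  rot[1] = cfAFDc$e
  rot[2] = fAFDc$ec
  rot[3] = AFDc$ecf
  rot[4] = FDc$ecfA
  rot[5] = Dc$ecfAF
  rot[6] = c$ecfAFD
  rot[7] = $ecfAFDc
Sorted (with $ < everything):
  sorted[0] = $ecfAFDc  (last char: 'c')
  sorted[1] = AFDc$ecf  (last char: 'f')
  sorted[2] = Dc$ecfAF  (last char: 'F')
  sorted[3] = FDc$ecfA  (last char: 'A')
  sorted[4] = c$ecfAFD  (last char: 'D')
  sorted[5] = cfAFDc$e  (last char: 'e')
  sorted[6] = ecfAFDc$  (last char: '$')
  sorted[7] = fAFDc$ec  (last char: 'c')
Last column: cfFADe$c
Original string S is at sorted index 6

Answer: cfFADe$c
6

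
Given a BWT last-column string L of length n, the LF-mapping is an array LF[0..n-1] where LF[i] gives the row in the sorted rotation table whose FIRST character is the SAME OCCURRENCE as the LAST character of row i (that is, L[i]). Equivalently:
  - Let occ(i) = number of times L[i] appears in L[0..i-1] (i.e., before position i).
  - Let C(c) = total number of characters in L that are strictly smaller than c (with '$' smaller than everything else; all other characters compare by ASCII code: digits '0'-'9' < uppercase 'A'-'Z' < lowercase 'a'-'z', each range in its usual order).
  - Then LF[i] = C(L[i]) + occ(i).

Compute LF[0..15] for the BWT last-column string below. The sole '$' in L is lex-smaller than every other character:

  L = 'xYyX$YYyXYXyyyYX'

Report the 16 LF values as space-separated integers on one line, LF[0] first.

Answer: 10 5 11 1 0 6 7 12 2 8 3 13 14 15 9 4

Derivation:
Char counts: '$':1, 'X':4, 'Y':5, 'x':1, 'y':5
C (first-col start): C('$')=0, C('X')=1, C('Y')=5, C('x')=10, C('y')=11
L[0]='x': occ=0, LF[0]=C('x')+0=10+0=10
L[1]='Y': occ=0, LF[1]=C('Y')+0=5+0=5
L[2]='y': occ=0, LF[2]=C('y')+0=11+0=11
L[3]='X': occ=0, LF[3]=C('X')+0=1+0=1
L[4]='$': occ=0, LF[4]=C('$')+0=0+0=0
L[5]='Y': occ=1, LF[5]=C('Y')+1=5+1=6
L[6]='Y': occ=2, LF[6]=C('Y')+2=5+2=7
L[7]='y': occ=1, LF[7]=C('y')+1=11+1=12
L[8]='X': occ=1, LF[8]=C('X')+1=1+1=2
L[9]='Y': occ=3, LF[9]=C('Y')+3=5+3=8
L[10]='X': occ=2, LF[10]=C('X')+2=1+2=3
L[11]='y': occ=2, LF[11]=C('y')+2=11+2=13
L[12]='y': occ=3, LF[12]=C('y')+3=11+3=14
L[13]='y': occ=4, LF[13]=C('y')+4=11+4=15
L[14]='Y': occ=4, LF[14]=C('Y')+4=5+4=9
L[15]='X': occ=3, LF[15]=C('X')+3=1+3=4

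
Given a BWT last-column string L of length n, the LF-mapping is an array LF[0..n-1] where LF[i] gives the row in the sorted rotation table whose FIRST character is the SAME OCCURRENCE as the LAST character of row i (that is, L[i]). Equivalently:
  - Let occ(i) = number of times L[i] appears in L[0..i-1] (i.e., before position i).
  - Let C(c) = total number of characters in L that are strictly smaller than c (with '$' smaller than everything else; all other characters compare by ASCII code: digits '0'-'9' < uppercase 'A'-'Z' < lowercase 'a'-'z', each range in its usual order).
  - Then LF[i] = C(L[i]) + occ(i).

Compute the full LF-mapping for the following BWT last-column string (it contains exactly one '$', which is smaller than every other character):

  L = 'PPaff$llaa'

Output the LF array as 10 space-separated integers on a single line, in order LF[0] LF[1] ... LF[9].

Char counts: '$':1, 'P':2, 'a':3, 'f':2, 'l':2
C (first-col start): C('$')=0, C('P')=1, C('a')=3, C('f')=6, C('l')=8
L[0]='P': occ=0, LF[0]=C('P')+0=1+0=1
L[1]='P': occ=1, LF[1]=C('P')+1=1+1=2
L[2]='a': occ=0, LF[2]=C('a')+0=3+0=3
L[3]='f': occ=0, LF[3]=C('f')+0=6+0=6
L[4]='f': occ=1, LF[4]=C('f')+1=6+1=7
L[5]='$': occ=0, LF[5]=C('$')+0=0+0=0
L[6]='l': occ=0, LF[6]=C('l')+0=8+0=8
L[7]='l': occ=1, LF[7]=C('l')+1=8+1=9
L[8]='a': occ=1, LF[8]=C('a')+1=3+1=4
L[9]='a': occ=2, LF[9]=C('a')+2=3+2=5

Answer: 1 2 3 6 7 0 8 9 4 5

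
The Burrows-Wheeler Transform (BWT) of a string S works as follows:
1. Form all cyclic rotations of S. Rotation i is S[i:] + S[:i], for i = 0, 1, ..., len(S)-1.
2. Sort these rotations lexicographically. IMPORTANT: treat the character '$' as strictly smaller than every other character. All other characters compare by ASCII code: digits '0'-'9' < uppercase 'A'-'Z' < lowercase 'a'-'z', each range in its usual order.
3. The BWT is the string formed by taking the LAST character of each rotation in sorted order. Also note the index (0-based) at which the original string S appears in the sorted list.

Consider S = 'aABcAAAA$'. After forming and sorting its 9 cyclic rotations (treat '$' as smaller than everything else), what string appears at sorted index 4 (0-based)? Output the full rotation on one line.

All 9 rotations (rotation i = S[i:]+S[:i]):
  rot[0] = aABcAAAA$
  rot[1] = ABcAAAA$a
  rot[2] = BcAAAA$aA
  rot[3] = cAAAA$aAB
  rot[4] = AAAA$aABc
  rot[5] = AAA$aABcA
  rot[6] = AA$aABcAA
  rot[7] = A$aABcAAA
  rot[8] = $aABcAAAA
Sorted (with $ < everything):
  sorted[0] = $aABcAAAA
  sorted[1] = A$aABcAAA
  sorted[2] = AA$aABcAA
  sorted[3] = AAA$aABcA
  sorted[4] = AAAA$aABc
  sorted[5] = ABcAAAA$a
  sorted[6] = BcAAAA$aA
  sorted[7] = aABcAAAA$
  sorted[8] = cAAAA$aAB
sorted[4] = AAAA$aABc

Answer: AAAA$aABc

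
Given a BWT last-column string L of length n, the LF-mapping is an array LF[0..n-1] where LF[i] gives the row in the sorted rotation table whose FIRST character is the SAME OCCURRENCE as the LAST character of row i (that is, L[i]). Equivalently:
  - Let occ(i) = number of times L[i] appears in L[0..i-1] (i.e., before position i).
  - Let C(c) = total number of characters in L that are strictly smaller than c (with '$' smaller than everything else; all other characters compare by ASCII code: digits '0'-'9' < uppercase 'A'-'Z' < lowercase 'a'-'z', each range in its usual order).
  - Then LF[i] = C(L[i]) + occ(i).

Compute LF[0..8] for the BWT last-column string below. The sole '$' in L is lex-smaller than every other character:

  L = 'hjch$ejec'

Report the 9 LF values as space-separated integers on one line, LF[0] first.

Char counts: '$':1, 'c':2, 'e':2, 'h':2, 'j':2
C (first-col start): C('$')=0, C('c')=1, C('e')=3, C('h')=5, C('j')=7
L[0]='h': occ=0, LF[0]=C('h')+0=5+0=5
L[1]='j': occ=0, LF[1]=C('j')+0=7+0=7
L[2]='c': occ=0, LF[2]=C('c')+0=1+0=1
L[3]='h': occ=1, LF[3]=C('h')+1=5+1=6
L[4]='$': occ=0, LF[4]=C('$')+0=0+0=0
L[5]='e': occ=0, LF[5]=C('e')+0=3+0=3
L[6]='j': occ=1, LF[6]=C('j')+1=7+1=8
L[7]='e': occ=1, LF[7]=C('e')+1=3+1=4
L[8]='c': occ=1, LF[8]=C('c')+1=1+1=2

Answer: 5 7 1 6 0 3 8 4 2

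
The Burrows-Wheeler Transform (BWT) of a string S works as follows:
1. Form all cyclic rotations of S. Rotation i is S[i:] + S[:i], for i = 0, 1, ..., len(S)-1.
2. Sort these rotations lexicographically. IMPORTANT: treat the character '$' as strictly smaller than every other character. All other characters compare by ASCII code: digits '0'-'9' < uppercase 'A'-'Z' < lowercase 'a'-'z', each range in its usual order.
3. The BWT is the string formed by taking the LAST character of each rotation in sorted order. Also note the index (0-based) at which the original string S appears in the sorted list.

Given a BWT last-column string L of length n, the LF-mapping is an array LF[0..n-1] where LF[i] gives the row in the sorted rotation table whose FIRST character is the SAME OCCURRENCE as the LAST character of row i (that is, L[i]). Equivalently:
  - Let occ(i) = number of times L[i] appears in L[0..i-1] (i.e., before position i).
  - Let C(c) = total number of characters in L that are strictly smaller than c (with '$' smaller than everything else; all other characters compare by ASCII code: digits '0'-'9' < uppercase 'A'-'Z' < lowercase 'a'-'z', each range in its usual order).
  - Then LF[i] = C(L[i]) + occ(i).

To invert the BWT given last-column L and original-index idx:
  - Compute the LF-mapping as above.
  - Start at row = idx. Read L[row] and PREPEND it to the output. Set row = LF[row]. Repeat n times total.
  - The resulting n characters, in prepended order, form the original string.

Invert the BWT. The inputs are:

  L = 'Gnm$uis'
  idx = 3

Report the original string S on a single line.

LF mapping: 1 4 3 0 6 2 5
Walk LF starting at row 3, prepending L[row]:
  step 1: row=3, L[3]='$', prepend. Next row=LF[3]=0
  step 2: row=0, L[0]='G', prepend. Next row=LF[0]=1
  step 3: row=1, L[1]='n', prepend. Next row=LF[1]=4
  step 4: row=4, L[4]='u', prepend. Next row=LF[4]=6
  step 5: row=6, L[6]='s', prepend. Next row=LF[6]=5
  step 6: row=5, L[5]='i', prepend. Next row=LF[5]=2
  step 7: row=2, L[2]='m', prepend. Next row=LF[2]=3
Reversed output: misunG$

Answer: misunG$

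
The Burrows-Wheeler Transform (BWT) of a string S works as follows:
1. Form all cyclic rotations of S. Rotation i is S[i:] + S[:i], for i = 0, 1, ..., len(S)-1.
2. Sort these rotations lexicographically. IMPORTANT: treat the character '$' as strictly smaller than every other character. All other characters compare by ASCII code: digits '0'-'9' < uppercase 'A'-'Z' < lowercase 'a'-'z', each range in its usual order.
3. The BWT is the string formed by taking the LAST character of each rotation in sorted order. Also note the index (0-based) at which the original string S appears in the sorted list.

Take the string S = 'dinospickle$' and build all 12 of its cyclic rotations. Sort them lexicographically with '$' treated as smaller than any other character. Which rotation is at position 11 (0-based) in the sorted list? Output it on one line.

All 12 rotations (rotation i = S[i:]+S[:i]):
  rot[0] = dinospickle$
  rot[1] = inospickle$d
  rot[2] = nospickle$di
  rot[3] = ospickle$din
  rot[4] = spickle$dino
  rot[5] = pickle$dinos
  rot[6] = ickle$dinosp
  rot[7] = ckle$dinospi
  rot[8] = kle$dinospic
  rot[9] = le$dinospick
  rot[10] = e$dinospickl
  rot[11] = $dinospickle
Sorted (with $ < everything):
  sorted[0] = $dinospickle
  sorted[1] = ckle$dinospi
  sorted[2] = dinospickle$
  sorted[3] = e$dinospickl
  sorted[4] = ickle$dinosp
  sorted[5] = inospickle$d
  sorted[6] = kle$dinospic
  sorted[7] = le$dinospick
  sorted[8] = nospickle$di
  sorted[9] = ospickle$din
  sorted[10] = pickle$dinos
  sorted[11] = spickle$dino
sorted[11] = spickle$dino

Answer: spickle$dino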